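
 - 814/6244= - 1+2715/3122 =- 0.13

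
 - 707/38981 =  - 707/38981 = - 0.02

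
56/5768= 1/103= 0.01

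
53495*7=374465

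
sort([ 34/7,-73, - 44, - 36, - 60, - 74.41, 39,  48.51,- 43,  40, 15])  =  [ - 74.41 , - 73,-60, - 44, - 43, - 36 , 34/7, 15 , 39  ,  40,  48.51 ]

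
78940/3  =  78940/3 = 26313.33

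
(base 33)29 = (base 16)4b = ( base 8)113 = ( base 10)75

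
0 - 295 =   -  295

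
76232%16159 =11596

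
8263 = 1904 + 6359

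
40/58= 20/29 = 0.69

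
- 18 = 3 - 21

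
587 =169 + 418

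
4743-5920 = - 1177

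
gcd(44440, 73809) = 1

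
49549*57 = 2824293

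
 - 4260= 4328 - 8588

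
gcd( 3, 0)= 3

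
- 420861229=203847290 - 624708519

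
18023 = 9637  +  8386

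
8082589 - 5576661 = 2505928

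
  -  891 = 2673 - 3564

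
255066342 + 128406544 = 383472886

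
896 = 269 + 627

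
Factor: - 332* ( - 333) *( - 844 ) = -93309264 = - 2^4*3^2*37^1 *83^1 * 211^1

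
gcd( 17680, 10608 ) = 3536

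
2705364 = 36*75149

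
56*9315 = 521640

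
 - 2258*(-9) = 20322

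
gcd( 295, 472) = 59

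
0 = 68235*0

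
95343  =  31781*3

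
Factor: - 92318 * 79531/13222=  -  3671071429/6611 = - 11^(-1 )*31^1*  601^(-1 )*1489^1 * 79531^1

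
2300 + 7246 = 9546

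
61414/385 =61414/385 = 159.52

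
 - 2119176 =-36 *58866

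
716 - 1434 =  - 718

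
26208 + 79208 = 105416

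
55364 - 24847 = 30517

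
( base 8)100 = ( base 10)64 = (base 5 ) 224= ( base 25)2e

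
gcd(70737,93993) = 969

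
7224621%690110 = 323521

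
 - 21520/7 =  - 21520/7= - 3074.29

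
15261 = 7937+7324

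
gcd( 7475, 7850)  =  25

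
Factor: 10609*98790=1048063110 = 2^1 * 3^1*5^1*37^1*89^1 * 103^2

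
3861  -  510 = 3351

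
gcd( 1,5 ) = 1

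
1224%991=233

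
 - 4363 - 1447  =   - 5810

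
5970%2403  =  1164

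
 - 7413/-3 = 2471+0/1 = 2471.00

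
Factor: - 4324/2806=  - 94/61 =- 2^1*47^1 * 61^ ( - 1)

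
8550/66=1425/11 = 129.55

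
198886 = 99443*2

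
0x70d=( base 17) 643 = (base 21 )41k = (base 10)1805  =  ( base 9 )2425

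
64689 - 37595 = 27094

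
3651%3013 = 638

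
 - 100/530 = -10/53 = -0.19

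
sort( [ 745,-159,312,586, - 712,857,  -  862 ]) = [ - 862,  -  712, - 159, 312,  586,745,857]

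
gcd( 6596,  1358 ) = 194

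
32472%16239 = 16233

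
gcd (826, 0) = 826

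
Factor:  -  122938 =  - 2^1*61469^1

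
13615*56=762440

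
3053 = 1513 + 1540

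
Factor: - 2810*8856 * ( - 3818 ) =95012304480 = 2^5*3^3 * 5^1*23^1 * 41^1*83^1*281^1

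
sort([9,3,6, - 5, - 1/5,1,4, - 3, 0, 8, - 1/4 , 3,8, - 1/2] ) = [-5,- 3, - 1/2, - 1/4,  -  1/5, 0, 1,3, 3,  4,6, 8,8,  9]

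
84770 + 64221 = 148991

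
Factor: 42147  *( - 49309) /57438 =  - 2^ ( - 1)*3^1*7^1*13^1*223^1* 3191^( - 1)*3793^1= - 230914047/6382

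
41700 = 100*417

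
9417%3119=60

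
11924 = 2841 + 9083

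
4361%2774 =1587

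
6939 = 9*771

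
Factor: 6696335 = 5^1 * 23^1  *58229^1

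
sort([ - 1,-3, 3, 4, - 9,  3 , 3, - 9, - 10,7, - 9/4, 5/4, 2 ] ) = [ -10  , - 9, - 9, - 3,-9/4, - 1, 5/4,  2, 3,3 , 3, 4, 7 ] 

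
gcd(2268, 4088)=28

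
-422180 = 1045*( - 404 ) 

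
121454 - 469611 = -348157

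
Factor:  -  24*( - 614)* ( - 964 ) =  - 2^6*3^1*241^1*307^1 = -14205504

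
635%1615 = 635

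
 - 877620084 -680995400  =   - 1558615484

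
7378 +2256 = 9634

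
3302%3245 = 57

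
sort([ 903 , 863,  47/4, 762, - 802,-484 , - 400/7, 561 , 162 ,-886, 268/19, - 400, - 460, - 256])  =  [ - 886, - 802, - 484, - 460, - 400, - 256, - 400/7,47/4, 268/19,162,561,762,  863,903]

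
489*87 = 42543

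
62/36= 1 + 13/18 =1.72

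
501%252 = 249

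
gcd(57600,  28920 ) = 120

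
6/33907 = 6/33907 = 0.00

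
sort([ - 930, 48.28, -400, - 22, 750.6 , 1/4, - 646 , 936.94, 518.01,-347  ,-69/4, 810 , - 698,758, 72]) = [ - 930, - 698, - 646, - 400, - 347, - 22 , - 69/4, 1/4, 48.28 , 72, 518.01,750.6,758,  810,  936.94 ] 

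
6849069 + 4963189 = 11812258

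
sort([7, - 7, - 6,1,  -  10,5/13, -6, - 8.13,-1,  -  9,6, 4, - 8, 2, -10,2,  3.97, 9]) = [ - 10, - 10, - 9 ,- 8.13, - 8, - 7,  -  6, - 6, - 1 , 5/13, 1, 2,  2 , 3.97,4,6, 7,9] 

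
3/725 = 3/725= 0.00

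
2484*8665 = 21523860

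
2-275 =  - 273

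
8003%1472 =643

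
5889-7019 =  - 1130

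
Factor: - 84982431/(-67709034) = 2^(- 1)*3^( - 4)*1097^( - 1 )*223051^1=223051/177714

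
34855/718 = 34855/718 = 48.54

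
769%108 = 13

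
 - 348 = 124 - 472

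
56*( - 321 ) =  - 17976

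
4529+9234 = 13763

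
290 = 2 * 145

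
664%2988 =664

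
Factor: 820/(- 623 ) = -2^2*5^1*7^( -1 )*41^1*89^( - 1)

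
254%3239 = 254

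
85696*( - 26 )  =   - 2228096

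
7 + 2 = 9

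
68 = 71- 3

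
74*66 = 4884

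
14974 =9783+5191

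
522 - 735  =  -213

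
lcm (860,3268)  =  16340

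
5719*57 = 325983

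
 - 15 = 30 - 45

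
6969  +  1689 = 8658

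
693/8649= 77/961 = 0.08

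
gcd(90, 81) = 9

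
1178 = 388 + 790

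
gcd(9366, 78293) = 1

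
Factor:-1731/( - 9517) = 3^1*31^(  -  1 )*307^( - 1 ) *577^1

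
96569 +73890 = 170459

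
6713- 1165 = 5548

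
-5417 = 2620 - 8037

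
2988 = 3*996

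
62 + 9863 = 9925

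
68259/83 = 68259/83 = 822.40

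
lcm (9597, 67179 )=67179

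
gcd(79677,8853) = 8853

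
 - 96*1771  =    -  170016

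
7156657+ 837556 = 7994213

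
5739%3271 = 2468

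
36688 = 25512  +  11176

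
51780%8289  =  2046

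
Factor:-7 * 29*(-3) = 609  =  3^1 * 7^1*29^1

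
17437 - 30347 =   -  12910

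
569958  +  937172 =1507130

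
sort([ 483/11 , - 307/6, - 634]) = [  -  634, - 307/6,  483/11] 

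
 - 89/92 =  -89/92  =  - 0.97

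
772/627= 1+145/627 = 1.23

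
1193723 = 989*1207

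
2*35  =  70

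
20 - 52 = - 32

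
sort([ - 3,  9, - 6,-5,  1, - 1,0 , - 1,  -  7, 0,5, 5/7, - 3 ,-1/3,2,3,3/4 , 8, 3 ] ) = [-7, - 6, - 5,-3,  -  3, - 1, - 1,  -  1/3,0, 0,5/7, 3/4,1, 2,  3,3 , 5,8, 9] 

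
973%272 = 157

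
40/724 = 10/181 = 0.06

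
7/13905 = 7/13905 = 0.00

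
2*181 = 362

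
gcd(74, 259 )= 37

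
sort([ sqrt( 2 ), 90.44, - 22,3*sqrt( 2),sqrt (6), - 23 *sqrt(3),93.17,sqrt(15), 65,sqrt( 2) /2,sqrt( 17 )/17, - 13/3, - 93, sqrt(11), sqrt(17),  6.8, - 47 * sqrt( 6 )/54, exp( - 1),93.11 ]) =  [ - 93, - 23*sqrt(3 ),  -  22, - 13/3, - 47*sqrt ( 6)/54,sqrt( 17)/17,exp( - 1 ),sqrt ( 2)/2,sqrt( 2),sqrt( 6) , sqrt(11),sqrt(15 ),sqrt(17),  3  *  sqrt (2),6.8, 65,90.44,  93.11,93.17 ] 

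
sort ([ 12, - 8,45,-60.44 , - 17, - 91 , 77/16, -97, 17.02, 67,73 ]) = [ - 97,- 91,  -  60.44, - 17,-8,77/16,12, 17.02,45,67 , 73] 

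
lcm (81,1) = 81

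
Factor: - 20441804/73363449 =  - 2^2*3^ ( - 1)*17^(- 1)*47^1*479^1*6337^( - 1) = - 90052/323187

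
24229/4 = 6057+1/4 = 6057.25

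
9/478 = 9/478 =0.02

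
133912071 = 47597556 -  - 86314515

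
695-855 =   -  160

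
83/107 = 83/107 = 0.78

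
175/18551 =175/18551 = 0.01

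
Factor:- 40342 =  - 2^1*23^1*877^1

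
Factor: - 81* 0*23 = 0 = 0^1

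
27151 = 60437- 33286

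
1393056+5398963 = 6792019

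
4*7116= 28464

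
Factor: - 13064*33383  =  -2^3 * 7^1*19^1*23^1*  71^1*251^1 = - 436115512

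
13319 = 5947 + 7372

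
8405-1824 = 6581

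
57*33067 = 1884819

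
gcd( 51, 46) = 1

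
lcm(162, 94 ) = 7614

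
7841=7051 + 790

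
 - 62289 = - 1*62289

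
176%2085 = 176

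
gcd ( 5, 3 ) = 1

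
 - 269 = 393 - 662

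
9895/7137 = 9895/7137 = 1.39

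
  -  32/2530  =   - 16/1265= - 0.01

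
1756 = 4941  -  3185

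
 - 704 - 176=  - 880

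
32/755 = 32/755 = 0.04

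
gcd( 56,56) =56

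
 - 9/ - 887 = 9/887 = 0.01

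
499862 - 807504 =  - 307642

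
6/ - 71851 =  - 6/71851 = - 0.00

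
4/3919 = 4/3919 = 0.00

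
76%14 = 6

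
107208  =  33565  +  73643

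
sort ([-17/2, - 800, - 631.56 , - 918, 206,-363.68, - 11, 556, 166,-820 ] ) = [-918,-820,- 800, - 631.56, - 363.68,  -  11, - 17/2 , 166 , 206, 556 ] 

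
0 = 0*717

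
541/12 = 45  +  1/12 =45.08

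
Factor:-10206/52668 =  - 2^( - 1 )*3^4*11^(-1 ) * 19^( - 1 )=- 81/418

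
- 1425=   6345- 7770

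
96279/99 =32093/33  =  972.52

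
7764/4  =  1941 = 1941.00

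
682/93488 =341/46744 = 0.01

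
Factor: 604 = 2^2*151^1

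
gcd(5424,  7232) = 1808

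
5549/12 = 5549/12 = 462.42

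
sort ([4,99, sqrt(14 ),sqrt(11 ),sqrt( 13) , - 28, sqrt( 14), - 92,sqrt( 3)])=[  -  92,-28,sqrt( 3 ), sqrt(11),sqrt(  13), sqrt(14) , sqrt( 14), 4,99 ] 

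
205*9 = 1845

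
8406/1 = 8406 = 8406.00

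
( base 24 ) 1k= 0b101100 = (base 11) 40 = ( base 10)44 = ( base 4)230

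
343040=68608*5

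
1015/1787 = 1015/1787 = 0.57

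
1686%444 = 354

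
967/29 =33 + 10/29 = 33.34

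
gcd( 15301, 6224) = 1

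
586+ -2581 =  - 1995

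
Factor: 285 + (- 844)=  - 559= - 13^1*43^1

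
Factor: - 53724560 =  - 2^4*5^1*671557^1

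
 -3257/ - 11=3257/11 =296.09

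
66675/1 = 66675 = 66675.00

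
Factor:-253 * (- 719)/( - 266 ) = -181907/266   =  -2^( - 1 )*7^(-1)* 11^1*19^( - 1)*23^1*719^1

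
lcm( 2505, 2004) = 10020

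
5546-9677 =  -4131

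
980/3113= 980/3113=0.31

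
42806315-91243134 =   -  48436819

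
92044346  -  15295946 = 76748400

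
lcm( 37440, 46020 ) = 2208960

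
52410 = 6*8735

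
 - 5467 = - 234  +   - 5233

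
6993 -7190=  - 197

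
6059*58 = 351422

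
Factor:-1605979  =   - 1605979^1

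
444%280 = 164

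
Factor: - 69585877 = - 29^1*617^1*3889^1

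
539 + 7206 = 7745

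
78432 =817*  96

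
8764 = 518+8246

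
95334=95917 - 583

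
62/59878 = 31/29939 = 0.00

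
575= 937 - 362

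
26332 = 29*908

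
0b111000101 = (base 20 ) 12d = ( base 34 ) db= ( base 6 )2033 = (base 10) 453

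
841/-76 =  - 841/76 = - 11.07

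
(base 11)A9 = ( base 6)315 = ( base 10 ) 119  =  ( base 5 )434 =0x77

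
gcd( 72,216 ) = 72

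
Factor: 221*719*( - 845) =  - 5^1*13^3*17^1*719^1 = - 134269655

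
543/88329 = 181/29443 = 0.01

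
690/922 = 345/461 = 0.75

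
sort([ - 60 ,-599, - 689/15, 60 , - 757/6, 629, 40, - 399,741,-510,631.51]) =[-599,-510,  -  399, - 757/6, - 60, - 689/15, 40, 60,629, 631.51,  741 ] 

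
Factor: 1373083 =31^1 * 44293^1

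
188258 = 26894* 7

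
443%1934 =443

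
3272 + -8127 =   -  4855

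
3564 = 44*81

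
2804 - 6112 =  - 3308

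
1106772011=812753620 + 294018391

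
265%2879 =265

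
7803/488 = 15 + 483/488 = 15.99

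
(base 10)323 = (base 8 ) 503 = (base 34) 9h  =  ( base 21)F8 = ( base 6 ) 1255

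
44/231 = 4/21 = 0.19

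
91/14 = 6 + 1/2 = 6.50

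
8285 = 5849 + 2436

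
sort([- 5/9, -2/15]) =[ - 5/9, - 2/15 ]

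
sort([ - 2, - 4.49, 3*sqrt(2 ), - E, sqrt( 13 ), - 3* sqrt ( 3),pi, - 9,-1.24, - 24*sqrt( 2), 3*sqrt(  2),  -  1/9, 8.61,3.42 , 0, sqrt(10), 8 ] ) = [ - 24*sqrt( 2 ), - 9, - 3*sqrt(3), - 4.49, - E,-2, - 1.24, - 1/9, 0,pi, sqrt( 10), 3.42,  sqrt( 13),  3*sqrt( 2 ),  3*sqrt( 2),8, 8.61 ] 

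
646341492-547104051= 99237441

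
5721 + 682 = 6403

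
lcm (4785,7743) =425865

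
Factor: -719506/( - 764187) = 2^1 * 3^(- 1 )*254729^ ( - 1)*359753^1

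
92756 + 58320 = 151076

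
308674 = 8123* 38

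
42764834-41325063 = 1439771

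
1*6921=6921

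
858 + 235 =1093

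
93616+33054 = 126670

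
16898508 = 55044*307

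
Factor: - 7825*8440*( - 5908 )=2^5*5^3*7^1*211^2*313^1 =390182044000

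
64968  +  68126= 133094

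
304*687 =208848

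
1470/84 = 17 + 1/2= 17.50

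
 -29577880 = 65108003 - 94685883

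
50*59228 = 2961400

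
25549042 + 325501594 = 351050636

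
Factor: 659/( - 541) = -541^( - 1)*  659^1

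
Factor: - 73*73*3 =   -  3^1*73^2 = - 15987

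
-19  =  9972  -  9991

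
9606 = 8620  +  986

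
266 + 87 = 353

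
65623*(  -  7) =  - 459361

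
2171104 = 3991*544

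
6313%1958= 439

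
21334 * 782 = 16683188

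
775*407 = 315425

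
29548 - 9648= 19900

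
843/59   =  843/59 = 14.29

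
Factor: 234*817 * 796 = 2^3*3^2*13^1 * 19^1 * 43^1 *199^1 = 152177688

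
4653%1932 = 789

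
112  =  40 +72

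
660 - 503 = 157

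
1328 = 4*332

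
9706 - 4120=5586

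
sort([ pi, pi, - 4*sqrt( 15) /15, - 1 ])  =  [ - 4*sqrt(15 ) /15,-1, pi, pi ] 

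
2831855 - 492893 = 2338962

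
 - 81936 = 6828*( - 12)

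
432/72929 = 432/72929=0.01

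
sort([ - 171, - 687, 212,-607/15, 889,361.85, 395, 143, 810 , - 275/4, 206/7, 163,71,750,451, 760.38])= [-687, - 171 , - 275/4, - 607/15,206/7, 71,143, 163, 212 , 361.85,395,451,750, 760.38, 810 , 889]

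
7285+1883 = 9168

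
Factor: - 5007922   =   - 2^1*2503961^1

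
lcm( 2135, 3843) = 19215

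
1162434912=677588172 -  -484846740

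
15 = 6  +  9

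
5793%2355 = 1083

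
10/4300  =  1/430=0.00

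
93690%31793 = 30104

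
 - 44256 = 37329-81585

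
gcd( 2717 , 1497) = 1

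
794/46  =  17 + 6/23 = 17.26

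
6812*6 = 40872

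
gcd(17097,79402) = 1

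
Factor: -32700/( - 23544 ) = 25/18 = 2^( - 1) * 3^( - 2)*5^2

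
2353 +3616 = 5969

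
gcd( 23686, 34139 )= 1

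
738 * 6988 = 5157144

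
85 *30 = 2550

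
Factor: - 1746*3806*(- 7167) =2^2 * 3^3*11^1*97^1*173^1*2389^1  =  47626693092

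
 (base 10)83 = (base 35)2d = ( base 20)43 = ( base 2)1010011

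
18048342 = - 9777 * ( - 1846 ) 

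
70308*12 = 843696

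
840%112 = 56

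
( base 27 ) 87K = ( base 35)4WL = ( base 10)6041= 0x1799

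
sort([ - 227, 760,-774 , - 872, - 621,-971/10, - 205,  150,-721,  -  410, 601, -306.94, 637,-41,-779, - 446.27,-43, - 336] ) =[-872, - 779,-774,-721,  -  621, - 446.27,  -  410,  -  336, - 306.94, - 227,  -  205, - 971/10,-43, - 41, 150,601, 637,  760] 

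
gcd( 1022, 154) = 14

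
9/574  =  9/574 = 0.02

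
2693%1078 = 537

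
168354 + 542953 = 711307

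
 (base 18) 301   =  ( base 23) 1j7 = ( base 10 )973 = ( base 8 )1715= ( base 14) 4D7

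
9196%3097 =3002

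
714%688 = 26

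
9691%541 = 494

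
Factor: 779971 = 779971^1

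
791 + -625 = 166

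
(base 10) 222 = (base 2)11011110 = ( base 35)6c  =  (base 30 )7C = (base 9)266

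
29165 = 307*95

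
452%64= 4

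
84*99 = 8316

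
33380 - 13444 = 19936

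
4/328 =1/82=0.01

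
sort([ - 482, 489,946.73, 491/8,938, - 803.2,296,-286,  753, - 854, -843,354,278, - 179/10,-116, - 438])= [ - 854,-843,-803.2, - 482, - 438, - 286, - 116,-179/10, 491/8, 278,296 , 354,489,753,938,946.73] 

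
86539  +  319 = 86858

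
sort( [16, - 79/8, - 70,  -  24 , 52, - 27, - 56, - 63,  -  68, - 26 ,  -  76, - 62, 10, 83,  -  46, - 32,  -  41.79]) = [ -76, - 70,  -  68, - 63,-62, - 56  , - 46 ,-41.79,  -  32, - 27, - 26,- 24, - 79/8,10, 16, 52, 83 ] 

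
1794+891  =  2685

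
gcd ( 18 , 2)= 2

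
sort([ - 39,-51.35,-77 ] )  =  [ - 77, - 51.35,-39]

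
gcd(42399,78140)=1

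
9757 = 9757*1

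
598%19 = 9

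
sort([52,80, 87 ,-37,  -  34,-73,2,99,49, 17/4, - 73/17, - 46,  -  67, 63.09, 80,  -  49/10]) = [ - 73,-67,  -  46,-37,-34, -49/10 ,  -  73/17, 2, 17/4, 49,52, 63.09, 80,80, 87, 99]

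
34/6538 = 17/3269 = 0.01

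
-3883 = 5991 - 9874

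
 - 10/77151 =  - 1 + 77141/77151 = - 0.00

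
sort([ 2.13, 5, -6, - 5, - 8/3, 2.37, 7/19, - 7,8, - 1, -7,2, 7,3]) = [ - 7, - 7, - 6, - 5, - 8/3,-1, 7/19, 2,2.13,2.37, 3 , 5, 7, 8]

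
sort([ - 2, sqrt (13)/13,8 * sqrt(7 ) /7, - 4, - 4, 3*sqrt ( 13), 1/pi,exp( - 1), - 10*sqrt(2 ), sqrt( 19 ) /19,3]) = [ - 10*sqrt(2), - 4, - 4, -2,  sqrt( 19) /19, sqrt( 13)/13 , 1/pi,  exp( - 1), 3,8*sqrt( 7)/7,3 *sqrt(13 )] 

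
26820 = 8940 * 3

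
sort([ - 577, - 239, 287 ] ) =[ - 577,- 239, 287] 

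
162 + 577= 739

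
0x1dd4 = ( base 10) 7636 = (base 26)B7I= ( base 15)23E1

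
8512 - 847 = 7665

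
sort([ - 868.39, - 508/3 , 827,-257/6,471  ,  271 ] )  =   [  -  868.39, - 508/3, - 257/6,271,471, 827]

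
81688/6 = 40844/3  =  13614.67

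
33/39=11/13 = 0.85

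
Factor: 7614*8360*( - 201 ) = -2^4*3^5*5^1*11^1 *19^1*47^1*67^1 = - 12794261040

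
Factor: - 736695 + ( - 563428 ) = - 11^1*181^1 * 653^1 = - 1300123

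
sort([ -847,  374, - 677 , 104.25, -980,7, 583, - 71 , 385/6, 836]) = [ - 980, - 847, - 677, - 71,7,385/6, 104.25,  374,583,836 ]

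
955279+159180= 1114459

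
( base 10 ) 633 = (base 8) 1171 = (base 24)129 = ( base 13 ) 399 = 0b1001111001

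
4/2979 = 4/2979 = 0.00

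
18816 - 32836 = -14020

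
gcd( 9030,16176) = 6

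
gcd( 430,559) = 43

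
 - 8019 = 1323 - 9342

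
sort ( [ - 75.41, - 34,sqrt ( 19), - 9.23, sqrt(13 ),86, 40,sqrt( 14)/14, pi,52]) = [ - 75.41, - 34, - 9.23,sqrt(14)/14,pi, sqrt( 13 ),sqrt( 19),40,52, 86 ] 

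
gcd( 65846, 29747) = 1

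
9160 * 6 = 54960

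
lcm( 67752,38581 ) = 2777832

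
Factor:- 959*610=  - 2^1 * 5^1*7^1 * 61^1 * 137^1  =  - 584990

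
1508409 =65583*23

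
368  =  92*4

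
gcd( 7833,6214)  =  1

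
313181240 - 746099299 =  - 432918059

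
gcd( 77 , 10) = 1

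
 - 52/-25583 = 52/25583 = 0.00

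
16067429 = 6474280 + 9593149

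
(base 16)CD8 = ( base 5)101123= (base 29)3QB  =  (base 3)11111210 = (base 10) 3288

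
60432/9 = 6714 + 2/3 = 6714.67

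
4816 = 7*688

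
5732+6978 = 12710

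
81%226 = 81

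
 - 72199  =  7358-79557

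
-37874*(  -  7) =265118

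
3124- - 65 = 3189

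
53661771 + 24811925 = 78473696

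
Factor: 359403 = 3^1*11^1 * 10891^1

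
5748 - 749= 4999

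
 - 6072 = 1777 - 7849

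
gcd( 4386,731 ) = 731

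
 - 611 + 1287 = 676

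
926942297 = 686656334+240285963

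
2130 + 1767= 3897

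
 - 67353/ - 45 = 22451/15 = 1496.73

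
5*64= 320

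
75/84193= 75/84193 =0.00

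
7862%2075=1637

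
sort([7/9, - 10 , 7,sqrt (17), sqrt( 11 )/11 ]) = [-10, sqrt( 11 ) /11,7/9, sqrt( 17),7]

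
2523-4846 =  -2323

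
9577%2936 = 769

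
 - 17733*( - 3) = 53199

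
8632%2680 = 592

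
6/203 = 6/203 = 0.03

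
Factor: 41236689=3^1*13^1 * 547^1 *1933^1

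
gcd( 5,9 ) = 1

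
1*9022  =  9022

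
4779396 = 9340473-4561077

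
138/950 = 69/475 = 0.15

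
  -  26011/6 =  - 4336 + 5/6 =-4335.17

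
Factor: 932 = 2^2*233^1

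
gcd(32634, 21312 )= 666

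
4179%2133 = 2046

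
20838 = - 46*( - 453)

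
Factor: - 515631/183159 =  - 3^( - 1)*47^( - 1) * 433^(-1)*171877^1 = - 171877/61053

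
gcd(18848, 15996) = 124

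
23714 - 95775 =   -  72061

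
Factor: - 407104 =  - 2^6*6361^1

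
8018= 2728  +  5290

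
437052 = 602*726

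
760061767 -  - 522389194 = 1282450961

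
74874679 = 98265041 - 23390362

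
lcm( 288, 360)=1440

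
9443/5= 9443/5=1888.60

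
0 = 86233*0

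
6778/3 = 6778/3 = 2259.33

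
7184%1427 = 49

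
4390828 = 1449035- -2941793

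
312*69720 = 21752640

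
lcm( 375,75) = 375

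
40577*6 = 243462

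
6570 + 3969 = 10539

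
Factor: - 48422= - 2^1*11^1*31^1*71^1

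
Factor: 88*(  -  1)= - 2^3*11^1 = - 88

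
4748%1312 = 812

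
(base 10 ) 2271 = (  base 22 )4F5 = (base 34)1wr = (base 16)8df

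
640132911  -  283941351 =356191560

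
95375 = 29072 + 66303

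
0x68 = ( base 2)1101000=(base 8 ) 150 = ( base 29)3H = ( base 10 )104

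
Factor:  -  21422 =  - 2^1*10711^1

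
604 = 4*151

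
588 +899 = 1487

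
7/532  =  1/76 = 0.01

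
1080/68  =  270/17  =  15.88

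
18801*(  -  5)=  - 94005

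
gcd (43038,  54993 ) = 2391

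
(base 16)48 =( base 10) 72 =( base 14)52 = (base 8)110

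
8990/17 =8990/17 = 528.82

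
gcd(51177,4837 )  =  7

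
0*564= 0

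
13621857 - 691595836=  - 677973979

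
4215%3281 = 934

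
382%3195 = 382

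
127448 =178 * 716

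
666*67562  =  44996292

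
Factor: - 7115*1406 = -10003690= -  2^1*5^1*19^1 * 37^1*1423^1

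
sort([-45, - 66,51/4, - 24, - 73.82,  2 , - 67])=[ - 73.82, - 67, - 66, - 45, - 24,2 , 51/4]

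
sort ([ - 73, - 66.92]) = [ - 73, - 66.92 ] 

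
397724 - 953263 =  - 555539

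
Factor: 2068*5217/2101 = 2^2*3^1*37^1 * 47^2*191^( - 1) = 980796/191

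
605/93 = 6 + 47/93 = 6.51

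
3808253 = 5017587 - 1209334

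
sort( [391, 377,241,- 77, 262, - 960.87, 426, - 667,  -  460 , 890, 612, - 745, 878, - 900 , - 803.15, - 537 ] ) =[ - 960.87, - 900, - 803.15,-745, - 667, - 537, - 460,- 77, 241, 262, 377, 391 , 426, 612, 878, 890 ] 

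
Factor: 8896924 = 2^2 * 2224231^1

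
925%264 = 133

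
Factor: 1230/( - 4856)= - 2^( -2 )*3^1*5^1*41^1*607^( - 1)=- 615/2428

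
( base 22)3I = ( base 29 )2Q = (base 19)48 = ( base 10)84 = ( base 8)124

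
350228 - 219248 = 130980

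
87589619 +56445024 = 144034643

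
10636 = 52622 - 41986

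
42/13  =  42/13 = 3.23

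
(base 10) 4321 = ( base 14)1809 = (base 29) 540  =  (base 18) D61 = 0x10e1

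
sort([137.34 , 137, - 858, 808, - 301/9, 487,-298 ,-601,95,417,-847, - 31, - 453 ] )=[ - 858, - 847,-601,-453 ,  -  298, - 301/9, - 31,95 , 137,137.34,417 , 487, 808]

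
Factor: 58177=7^1*8311^1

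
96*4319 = 414624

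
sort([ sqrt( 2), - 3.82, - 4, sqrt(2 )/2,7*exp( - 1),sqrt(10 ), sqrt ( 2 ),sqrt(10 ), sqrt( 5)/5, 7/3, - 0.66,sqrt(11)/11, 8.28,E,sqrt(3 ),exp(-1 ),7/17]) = [ - 4, - 3.82, - 0.66 , sqrt( 11) /11,exp( -1 ),7/17,sqrt( 5 ) /5,sqrt( 2)/2,sqrt(2 ),sqrt(2), sqrt(3),7/3,7*exp ( - 1),  E,sqrt( 10 ),sqrt(10 ),8.28]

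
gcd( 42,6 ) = 6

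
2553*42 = 107226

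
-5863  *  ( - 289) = 1694407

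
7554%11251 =7554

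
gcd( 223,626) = 1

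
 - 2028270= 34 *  (  -  59655) 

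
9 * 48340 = 435060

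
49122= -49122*( - 1 )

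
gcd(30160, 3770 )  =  3770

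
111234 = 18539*6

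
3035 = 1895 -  - 1140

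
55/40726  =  55/40726 = 0.00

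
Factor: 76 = 2^2*19^1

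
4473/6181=639/883 = 0.72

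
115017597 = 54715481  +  60302116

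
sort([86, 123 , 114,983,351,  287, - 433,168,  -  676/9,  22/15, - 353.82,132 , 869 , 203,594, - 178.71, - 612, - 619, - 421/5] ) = [-619, - 612, - 433, - 353.82, - 178.71 , - 421/5, - 676/9,22/15,  86,114 , 123,132,168,203, 287 , 351, 594,869,  983 ] 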